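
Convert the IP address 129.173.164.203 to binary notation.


129 = 10000001
173 = 10101101
164 = 10100100
203 = 11001011
Binary: 10000001.10101101.10100100.11001011


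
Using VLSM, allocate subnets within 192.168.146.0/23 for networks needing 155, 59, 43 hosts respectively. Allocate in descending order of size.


155 hosts -> /24 (254 usable): 192.168.146.0/24
59 hosts -> /26 (62 usable): 192.168.147.0/26
43 hosts -> /26 (62 usable): 192.168.147.64/26
Allocation: 192.168.146.0/24 (155 hosts, 254 usable); 192.168.147.0/26 (59 hosts, 62 usable); 192.168.147.64/26 (43 hosts, 62 usable)


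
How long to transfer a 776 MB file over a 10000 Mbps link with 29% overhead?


Effective throughput = 10000 * (1 - 29/100) = 7100 Mbps
File size in Mb = 776 * 8 = 6208 Mb
Time = 6208 / 7100
Time = 0.8744 seconds


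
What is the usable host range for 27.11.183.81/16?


Network: 27.11.0.0
Broadcast: 27.11.255.255
First usable = network + 1
Last usable = broadcast - 1
Range: 27.11.0.1 to 27.11.255.254


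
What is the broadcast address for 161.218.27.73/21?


Network: 161.218.24.0/21
Host bits = 11
Set all host bits to 1:
Broadcast: 161.218.31.255


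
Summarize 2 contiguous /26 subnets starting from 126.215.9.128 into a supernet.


Original prefix: /26
Number of subnets: 2 = 2^1
New prefix = 26 - 1 = 25
Supernet: 126.215.9.128/25


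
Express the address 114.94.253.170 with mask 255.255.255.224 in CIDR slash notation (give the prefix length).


Binary: 11111111.11111111.11111111.11100000
Count leading 1s
Prefix: /27


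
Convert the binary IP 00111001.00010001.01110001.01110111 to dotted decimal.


00111001 = 57
00010001 = 17
01110001 = 113
01110111 = 119
IP: 57.17.113.119


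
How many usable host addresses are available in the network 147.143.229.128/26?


Host bits = 32 - 26 = 6
Total addresses = 2^6 = 64
Usable = total - 2 (network and broadcast)
Usable hosts: 62


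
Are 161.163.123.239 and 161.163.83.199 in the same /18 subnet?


Mask: 255.255.192.0
161.163.123.239 AND mask = 161.163.64.0
161.163.83.199 AND mask = 161.163.64.0
Yes, same subnet (161.163.64.0)


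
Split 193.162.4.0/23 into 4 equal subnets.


New prefix = 23 + 2 = 25
Each subnet has 128 addresses
  193.162.4.0/25
  193.162.4.128/25
  193.162.5.0/25
  193.162.5.128/25
Subnets: 193.162.4.0/25, 193.162.4.128/25, 193.162.5.0/25, 193.162.5.128/25


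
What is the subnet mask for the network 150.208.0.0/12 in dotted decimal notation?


/12 means 12 network bits, 20 host bits
Binary: 11111111111100000000000000000000
Mask: 255.240.0.0


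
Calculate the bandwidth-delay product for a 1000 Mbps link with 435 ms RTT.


BDP = bandwidth * RTT
= 1000 Mbps * 435 ms
= 1000 * 1e6 * 435 / 1000 bits
= 435000000 bits
= 54375000 bytes
= 53100.5859 KB
BDP = 435000000 bits (54375000 bytes)


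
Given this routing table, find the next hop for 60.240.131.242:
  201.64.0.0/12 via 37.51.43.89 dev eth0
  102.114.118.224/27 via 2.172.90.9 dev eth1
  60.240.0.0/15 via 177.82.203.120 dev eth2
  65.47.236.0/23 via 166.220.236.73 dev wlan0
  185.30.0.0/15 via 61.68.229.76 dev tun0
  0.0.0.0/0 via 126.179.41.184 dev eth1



Longest prefix match for 60.240.131.242:
  /12 201.64.0.0: no
  /27 102.114.118.224: no
  /15 60.240.0.0: MATCH
  /23 65.47.236.0: no
  /15 185.30.0.0: no
  /0 0.0.0.0: MATCH
Selected: next-hop 177.82.203.120 via eth2 (matched /15)


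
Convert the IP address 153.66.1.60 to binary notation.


153 = 10011001
66 = 01000010
1 = 00000001
60 = 00111100
Binary: 10011001.01000010.00000001.00111100


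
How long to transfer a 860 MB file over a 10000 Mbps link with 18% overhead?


Effective throughput = 10000 * (1 - 18/100) = 8200 Mbps
File size in Mb = 860 * 8 = 6880 Mb
Time = 6880 / 8200
Time = 0.839 seconds


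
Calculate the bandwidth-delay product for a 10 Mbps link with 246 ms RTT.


BDP = bandwidth * RTT
= 10 Mbps * 246 ms
= 10 * 1e6 * 246 / 1000 bits
= 2460000 bits
= 307500 bytes
= 300.293 KB
BDP = 2460000 bits (307500 bytes)


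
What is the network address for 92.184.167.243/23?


IP:   01011100.10111000.10100111.11110011
Mask: 11111111.11111111.11111110.00000000
AND operation:
Net:  01011100.10111000.10100110.00000000
Network: 92.184.166.0/23


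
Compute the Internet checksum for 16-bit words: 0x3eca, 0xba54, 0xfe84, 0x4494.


Sum all words (with carry folding):
+ 0x3eca = 0x3eca
+ 0xba54 = 0xf91e
+ 0xfe84 = 0xf7a3
+ 0x4494 = 0x3c38
One's complement: ~0x3c38
Checksum = 0xc3c7


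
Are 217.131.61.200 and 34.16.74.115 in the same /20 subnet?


Mask: 255.255.240.0
217.131.61.200 AND mask = 217.131.48.0
34.16.74.115 AND mask = 34.16.64.0
No, different subnets (217.131.48.0 vs 34.16.64.0)


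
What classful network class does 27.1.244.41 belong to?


First octet: 27
Binary: 00011011
0xxxxxxx -> Class A (1-126)
Class A, default mask 255.0.0.0 (/8)


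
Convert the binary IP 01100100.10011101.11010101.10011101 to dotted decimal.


01100100 = 100
10011101 = 157
11010101 = 213
10011101 = 157
IP: 100.157.213.157


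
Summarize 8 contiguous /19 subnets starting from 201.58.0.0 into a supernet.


Original prefix: /19
Number of subnets: 8 = 2^3
New prefix = 19 - 3 = 16
Supernet: 201.58.0.0/16


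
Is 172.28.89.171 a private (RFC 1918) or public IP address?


RFC 1918 private ranges:
  10.0.0.0/8 (10.0.0.0 - 10.255.255.255)
  172.16.0.0/12 (172.16.0.0 - 172.31.255.255)
  192.168.0.0/16 (192.168.0.0 - 192.168.255.255)
Private (in 172.16.0.0/12)


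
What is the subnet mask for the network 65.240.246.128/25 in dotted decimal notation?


/25 means 25 network bits, 7 host bits
Binary: 11111111111111111111111110000000
Mask: 255.255.255.128


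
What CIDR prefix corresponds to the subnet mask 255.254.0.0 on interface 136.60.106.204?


Binary: 11111111.11111110.00000000.00000000
Count leading 1s
Prefix: /15


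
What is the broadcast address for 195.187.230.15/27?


Network: 195.187.230.0/27
Host bits = 5
Set all host bits to 1:
Broadcast: 195.187.230.31


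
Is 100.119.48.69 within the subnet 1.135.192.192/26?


Subnet network: 1.135.192.192
Test IP AND mask: 100.119.48.64
No, 100.119.48.69 is not in 1.135.192.192/26


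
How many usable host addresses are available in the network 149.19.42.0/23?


Host bits = 32 - 23 = 9
Total addresses = 2^9 = 512
Usable = total - 2 (network and broadcast)
Usable hosts: 510


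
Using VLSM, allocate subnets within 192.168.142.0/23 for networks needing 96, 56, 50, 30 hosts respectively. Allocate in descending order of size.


96 hosts -> /25 (126 usable): 192.168.142.0/25
56 hosts -> /26 (62 usable): 192.168.142.128/26
50 hosts -> /26 (62 usable): 192.168.142.192/26
30 hosts -> /27 (30 usable): 192.168.143.0/27
Allocation: 192.168.142.0/25 (96 hosts, 126 usable); 192.168.142.128/26 (56 hosts, 62 usable); 192.168.142.192/26 (50 hosts, 62 usable); 192.168.143.0/27 (30 hosts, 30 usable)


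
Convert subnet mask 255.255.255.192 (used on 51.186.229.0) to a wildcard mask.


Subnet mask: 255.255.255.192
Wildcard = 255.255.255.255 - subnet mask
255 - 255 = 0
255 - 255 = 0
255 - 255 = 0
255 - 192 = 63
Wildcard: 0.0.0.63


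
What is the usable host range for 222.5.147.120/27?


Network: 222.5.147.96
Broadcast: 222.5.147.127
First usable = network + 1
Last usable = broadcast - 1
Range: 222.5.147.97 to 222.5.147.126


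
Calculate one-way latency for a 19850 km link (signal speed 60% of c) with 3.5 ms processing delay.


Speed = 0.6 * 3e5 km/s = 180000 km/s
Propagation delay = 19850 / 180000 = 0.1103 s = 110.2778 ms
Processing delay = 3.5 ms
Total one-way latency = 113.7778 ms


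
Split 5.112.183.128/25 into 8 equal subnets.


New prefix = 25 + 3 = 28
Each subnet has 16 addresses
  5.112.183.128/28
  5.112.183.144/28
  5.112.183.160/28
  5.112.183.176/28
  5.112.183.192/28
  5.112.183.208/28
  5.112.183.224/28
  5.112.183.240/28
Subnets: 5.112.183.128/28, 5.112.183.144/28, 5.112.183.160/28, 5.112.183.176/28, 5.112.183.192/28, 5.112.183.208/28, 5.112.183.224/28, 5.112.183.240/28


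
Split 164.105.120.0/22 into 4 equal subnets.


New prefix = 22 + 2 = 24
Each subnet has 256 addresses
  164.105.120.0/24
  164.105.121.0/24
  164.105.122.0/24
  164.105.123.0/24
Subnets: 164.105.120.0/24, 164.105.121.0/24, 164.105.122.0/24, 164.105.123.0/24


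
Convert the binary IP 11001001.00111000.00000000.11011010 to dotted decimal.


11001001 = 201
00111000 = 56
00000000 = 0
11011010 = 218
IP: 201.56.0.218


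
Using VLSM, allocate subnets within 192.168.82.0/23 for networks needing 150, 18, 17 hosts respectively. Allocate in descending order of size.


150 hosts -> /24 (254 usable): 192.168.82.0/24
18 hosts -> /27 (30 usable): 192.168.83.0/27
17 hosts -> /27 (30 usable): 192.168.83.32/27
Allocation: 192.168.82.0/24 (150 hosts, 254 usable); 192.168.83.0/27 (18 hosts, 30 usable); 192.168.83.32/27 (17 hosts, 30 usable)


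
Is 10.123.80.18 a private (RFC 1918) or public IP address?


RFC 1918 private ranges:
  10.0.0.0/8 (10.0.0.0 - 10.255.255.255)
  172.16.0.0/12 (172.16.0.0 - 172.31.255.255)
  192.168.0.0/16 (192.168.0.0 - 192.168.255.255)
Private (in 10.0.0.0/8)


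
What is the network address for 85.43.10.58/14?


IP:   01010101.00101011.00001010.00111010
Mask: 11111111.11111100.00000000.00000000
AND operation:
Net:  01010101.00101000.00000000.00000000
Network: 85.40.0.0/14


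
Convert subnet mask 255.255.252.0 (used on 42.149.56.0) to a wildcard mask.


Subnet mask: 255.255.252.0
Wildcard = 255.255.255.255 - subnet mask
255 - 255 = 0
255 - 255 = 0
255 - 252 = 3
255 - 0 = 255
Wildcard: 0.0.3.255


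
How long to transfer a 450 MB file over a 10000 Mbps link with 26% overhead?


Effective throughput = 10000 * (1 - 26/100) = 7400 Mbps
File size in Mb = 450 * 8 = 3600 Mb
Time = 3600 / 7400
Time = 0.4865 seconds


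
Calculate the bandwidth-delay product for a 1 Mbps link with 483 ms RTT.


BDP = bandwidth * RTT
= 1 Mbps * 483 ms
= 1 * 1e6 * 483 / 1000 bits
= 483000 bits
= 60375 bytes
= 58.96 KB
BDP = 483000 bits (60375 bytes)


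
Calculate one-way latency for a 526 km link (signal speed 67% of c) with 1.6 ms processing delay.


Speed = 0.67 * 3e5 km/s = 201000 km/s
Propagation delay = 526 / 201000 = 0.0026 s = 2.6169 ms
Processing delay = 1.6 ms
Total one-way latency = 4.2169 ms


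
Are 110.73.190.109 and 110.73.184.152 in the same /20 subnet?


Mask: 255.255.240.0
110.73.190.109 AND mask = 110.73.176.0
110.73.184.152 AND mask = 110.73.176.0
Yes, same subnet (110.73.176.0)


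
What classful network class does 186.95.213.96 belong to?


First octet: 186
Binary: 10111010
10xxxxxx -> Class B (128-191)
Class B, default mask 255.255.0.0 (/16)


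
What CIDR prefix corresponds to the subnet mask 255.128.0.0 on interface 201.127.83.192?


Binary: 11111111.10000000.00000000.00000000
Count leading 1s
Prefix: /9


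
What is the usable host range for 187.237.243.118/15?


Network: 187.236.0.0
Broadcast: 187.237.255.255
First usable = network + 1
Last usable = broadcast - 1
Range: 187.236.0.1 to 187.237.255.254


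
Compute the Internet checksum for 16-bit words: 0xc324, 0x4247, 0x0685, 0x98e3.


Sum all words (with carry folding):
+ 0xc324 = 0xc324
+ 0x4247 = 0x056c
+ 0x0685 = 0x0bf1
+ 0x98e3 = 0xa4d4
One's complement: ~0xa4d4
Checksum = 0x5b2b


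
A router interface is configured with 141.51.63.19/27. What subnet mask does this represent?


/27 means 27 network bits, 5 host bits
Binary: 11111111111111111111111111100000
Mask: 255.255.255.224


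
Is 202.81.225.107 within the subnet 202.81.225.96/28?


Subnet network: 202.81.225.96
Test IP AND mask: 202.81.225.96
Yes, 202.81.225.107 is in 202.81.225.96/28


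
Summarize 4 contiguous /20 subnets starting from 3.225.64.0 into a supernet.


Original prefix: /20
Number of subnets: 4 = 2^2
New prefix = 20 - 2 = 18
Supernet: 3.225.64.0/18


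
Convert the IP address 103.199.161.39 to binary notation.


103 = 01100111
199 = 11000111
161 = 10100001
39 = 00100111
Binary: 01100111.11000111.10100001.00100111


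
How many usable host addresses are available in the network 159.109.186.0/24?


Host bits = 32 - 24 = 8
Total addresses = 2^8 = 256
Usable = total - 2 (network and broadcast)
Usable hosts: 254


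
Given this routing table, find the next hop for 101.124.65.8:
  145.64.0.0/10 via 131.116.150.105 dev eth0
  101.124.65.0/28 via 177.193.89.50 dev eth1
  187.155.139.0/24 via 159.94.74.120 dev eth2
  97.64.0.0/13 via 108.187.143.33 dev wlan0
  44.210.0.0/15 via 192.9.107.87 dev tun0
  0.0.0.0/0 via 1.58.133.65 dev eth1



Longest prefix match for 101.124.65.8:
  /10 145.64.0.0: no
  /28 101.124.65.0: MATCH
  /24 187.155.139.0: no
  /13 97.64.0.0: no
  /15 44.210.0.0: no
  /0 0.0.0.0: MATCH
Selected: next-hop 177.193.89.50 via eth1 (matched /28)


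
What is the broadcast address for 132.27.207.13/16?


Network: 132.27.0.0/16
Host bits = 16
Set all host bits to 1:
Broadcast: 132.27.255.255


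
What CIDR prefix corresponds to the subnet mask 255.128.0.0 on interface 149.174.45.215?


Binary: 11111111.10000000.00000000.00000000
Count leading 1s
Prefix: /9


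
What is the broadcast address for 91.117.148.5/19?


Network: 91.117.128.0/19
Host bits = 13
Set all host bits to 1:
Broadcast: 91.117.159.255


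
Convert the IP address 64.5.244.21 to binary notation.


64 = 01000000
5 = 00000101
244 = 11110100
21 = 00010101
Binary: 01000000.00000101.11110100.00010101


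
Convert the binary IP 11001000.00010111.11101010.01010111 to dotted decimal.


11001000 = 200
00010111 = 23
11101010 = 234
01010111 = 87
IP: 200.23.234.87


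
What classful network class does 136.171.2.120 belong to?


First octet: 136
Binary: 10001000
10xxxxxx -> Class B (128-191)
Class B, default mask 255.255.0.0 (/16)


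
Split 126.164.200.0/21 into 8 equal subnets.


New prefix = 21 + 3 = 24
Each subnet has 256 addresses
  126.164.200.0/24
  126.164.201.0/24
  126.164.202.0/24
  126.164.203.0/24
  126.164.204.0/24
  126.164.205.0/24
  126.164.206.0/24
  126.164.207.0/24
Subnets: 126.164.200.0/24, 126.164.201.0/24, 126.164.202.0/24, 126.164.203.0/24, 126.164.204.0/24, 126.164.205.0/24, 126.164.206.0/24, 126.164.207.0/24


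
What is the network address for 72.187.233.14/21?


IP:   01001000.10111011.11101001.00001110
Mask: 11111111.11111111.11111000.00000000
AND operation:
Net:  01001000.10111011.11101000.00000000
Network: 72.187.232.0/21


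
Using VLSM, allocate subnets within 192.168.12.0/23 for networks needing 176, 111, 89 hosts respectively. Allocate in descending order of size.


176 hosts -> /24 (254 usable): 192.168.12.0/24
111 hosts -> /25 (126 usable): 192.168.13.0/25
89 hosts -> /25 (126 usable): 192.168.13.128/25
Allocation: 192.168.12.0/24 (176 hosts, 254 usable); 192.168.13.0/25 (111 hosts, 126 usable); 192.168.13.128/25 (89 hosts, 126 usable)


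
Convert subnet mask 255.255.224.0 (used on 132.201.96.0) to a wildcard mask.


Subnet mask: 255.255.224.0
Wildcard = 255.255.255.255 - subnet mask
255 - 255 = 0
255 - 255 = 0
255 - 224 = 31
255 - 0 = 255
Wildcard: 0.0.31.255


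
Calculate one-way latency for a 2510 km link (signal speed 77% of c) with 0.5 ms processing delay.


Speed = 0.77 * 3e5 km/s = 231000 km/s
Propagation delay = 2510 / 231000 = 0.0109 s = 10.8658 ms
Processing delay = 0.5 ms
Total one-way latency = 11.3658 ms


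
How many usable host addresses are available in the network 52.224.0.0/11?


Host bits = 32 - 11 = 21
Total addresses = 2^21 = 2097152
Usable = total - 2 (network and broadcast)
Usable hosts: 2097150


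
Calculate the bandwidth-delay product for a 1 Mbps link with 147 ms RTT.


BDP = bandwidth * RTT
= 1 Mbps * 147 ms
= 1 * 1e6 * 147 / 1000 bits
= 147000 bits
= 18375 bytes
= 17.9443 KB
BDP = 147000 bits (18375 bytes)


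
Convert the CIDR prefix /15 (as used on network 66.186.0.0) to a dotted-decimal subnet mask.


/15 means 15 network bits, 17 host bits
Binary: 11111111111111100000000000000000
Mask: 255.254.0.0


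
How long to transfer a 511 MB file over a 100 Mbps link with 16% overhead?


Effective throughput = 100 * (1 - 16/100) = 84 Mbps
File size in Mb = 511 * 8 = 4088 Mb
Time = 4088 / 84
Time = 48.6667 seconds


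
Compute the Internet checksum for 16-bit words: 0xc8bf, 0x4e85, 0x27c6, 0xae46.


Sum all words (with carry folding):
+ 0xc8bf = 0xc8bf
+ 0x4e85 = 0x1745
+ 0x27c6 = 0x3f0b
+ 0xae46 = 0xed51
One's complement: ~0xed51
Checksum = 0x12ae


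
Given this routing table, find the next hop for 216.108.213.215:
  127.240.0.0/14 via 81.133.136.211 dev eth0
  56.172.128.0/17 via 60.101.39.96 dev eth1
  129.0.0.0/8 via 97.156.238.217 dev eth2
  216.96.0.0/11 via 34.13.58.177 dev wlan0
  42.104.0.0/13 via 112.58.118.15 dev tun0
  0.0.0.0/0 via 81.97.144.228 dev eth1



Longest prefix match for 216.108.213.215:
  /14 127.240.0.0: no
  /17 56.172.128.0: no
  /8 129.0.0.0: no
  /11 216.96.0.0: MATCH
  /13 42.104.0.0: no
  /0 0.0.0.0: MATCH
Selected: next-hop 34.13.58.177 via wlan0 (matched /11)


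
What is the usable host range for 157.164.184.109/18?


Network: 157.164.128.0
Broadcast: 157.164.191.255
First usable = network + 1
Last usable = broadcast - 1
Range: 157.164.128.1 to 157.164.191.254


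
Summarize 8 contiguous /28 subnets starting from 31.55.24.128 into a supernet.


Original prefix: /28
Number of subnets: 8 = 2^3
New prefix = 28 - 3 = 25
Supernet: 31.55.24.128/25


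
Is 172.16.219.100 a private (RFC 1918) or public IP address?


RFC 1918 private ranges:
  10.0.0.0/8 (10.0.0.0 - 10.255.255.255)
  172.16.0.0/12 (172.16.0.0 - 172.31.255.255)
  192.168.0.0/16 (192.168.0.0 - 192.168.255.255)
Private (in 172.16.0.0/12)


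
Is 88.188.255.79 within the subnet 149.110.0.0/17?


Subnet network: 149.110.0.0
Test IP AND mask: 88.188.128.0
No, 88.188.255.79 is not in 149.110.0.0/17


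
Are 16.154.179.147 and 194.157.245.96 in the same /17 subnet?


Mask: 255.255.128.0
16.154.179.147 AND mask = 16.154.128.0
194.157.245.96 AND mask = 194.157.128.0
No, different subnets (16.154.128.0 vs 194.157.128.0)


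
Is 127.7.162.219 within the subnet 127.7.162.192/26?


Subnet network: 127.7.162.192
Test IP AND mask: 127.7.162.192
Yes, 127.7.162.219 is in 127.7.162.192/26


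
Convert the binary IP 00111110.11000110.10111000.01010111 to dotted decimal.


00111110 = 62
11000110 = 198
10111000 = 184
01010111 = 87
IP: 62.198.184.87


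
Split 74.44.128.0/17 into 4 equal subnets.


New prefix = 17 + 2 = 19
Each subnet has 8192 addresses
  74.44.128.0/19
  74.44.160.0/19
  74.44.192.0/19
  74.44.224.0/19
Subnets: 74.44.128.0/19, 74.44.160.0/19, 74.44.192.0/19, 74.44.224.0/19


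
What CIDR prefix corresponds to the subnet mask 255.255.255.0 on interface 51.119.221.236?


Binary: 11111111.11111111.11111111.00000000
Count leading 1s
Prefix: /24


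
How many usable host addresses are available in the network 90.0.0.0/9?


Host bits = 32 - 9 = 23
Total addresses = 2^23 = 8388608
Usable = total - 2 (network and broadcast)
Usable hosts: 8388606


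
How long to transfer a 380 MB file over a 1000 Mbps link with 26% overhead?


Effective throughput = 1000 * (1 - 26/100) = 740 Mbps
File size in Mb = 380 * 8 = 3040 Mb
Time = 3040 / 740
Time = 4.1081 seconds


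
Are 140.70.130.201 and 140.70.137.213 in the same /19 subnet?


Mask: 255.255.224.0
140.70.130.201 AND mask = 140.70.128.0
140.70.137.213 AND mask = 140.70.128.0
Yes, same subnet (140.70.128.0)


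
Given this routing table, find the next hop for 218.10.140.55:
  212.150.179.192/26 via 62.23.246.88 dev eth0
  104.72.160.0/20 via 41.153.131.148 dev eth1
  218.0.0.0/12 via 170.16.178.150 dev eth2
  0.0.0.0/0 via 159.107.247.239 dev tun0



Longest prefix match for 218.10.140.55:
  /26 212.150.179.192: no
  /20 104.72.160.0: no
  /12 218.0.0.0: MATCH
  /0 0.0.0.0: MATCH
Selected: next-hop 170.16.178.150 via eth2 (matched /12)


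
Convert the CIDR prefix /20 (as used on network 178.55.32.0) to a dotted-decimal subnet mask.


/20 means 20 network bits, 12 host bits
Binary: 11111111111111111111000000000000
Mask: 255.255.240.0


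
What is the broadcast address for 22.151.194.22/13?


Network: 22.144.0.0/13
Host bits = 19
Set all host bits to 1:
Broadcast: 22.151.255.255


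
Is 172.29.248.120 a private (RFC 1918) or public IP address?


RFC 1918 private ranges:
  10.0.0.0/8 (10.0.0.0 - 10.255.255.255)
  172.16.0.0/12 (172.16.0.0 - 172.31.255.255)
  192.168.0.0/16 (192.168.0.0 - 192.168.255.255)
Private (in 172.16.0.0/12)


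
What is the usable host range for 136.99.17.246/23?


Network: 136.99.16.0
Broadcast: 136.99.17.255
First usable = network + 1
Last usable = broadcast - 1
Range: 136.99.16.1 to 136.99.17.254


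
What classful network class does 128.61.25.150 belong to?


First octet: 128
Binary: 10000000
10xxxxxx -> Class B (128-191)
Class B, default mask 255.255.0.0 (/16)


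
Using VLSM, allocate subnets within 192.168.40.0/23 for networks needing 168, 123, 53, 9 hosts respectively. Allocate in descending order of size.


168 hosts -> /24 (254 usable): 192.168.40.0/24
123 hosts -> /25 (126 usable): 192.168.41.0/25
53 hosts -> /26 (62 usable): 192.168.41.128/26
9 hosts -> /28 (14 usable): 192.168.41.192/28
Allocation: 192.168.40.0/24 (168 hosts, 254 usable); 192.168.41.0/25 (123 hosts, 126 usable); 192.168.41.128/26 (53 hosts, 62 usable); 192.168.41.192/28 (9 hosts, 14 usable)


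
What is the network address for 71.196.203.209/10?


IP:   01000111.11000100.11001011.11010001
Mask: 11111111.11000000.00000000.00000000
AND operation:
Net:  01000111.11000000.00000000.00000000
Network: 71.192.0.0/10


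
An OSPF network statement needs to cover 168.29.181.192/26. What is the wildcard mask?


Subnet mask: 255.255.255.192
Wildcard = 255.255.255.255 - subnet mask
255 - 255 = 0
255 - 255 = 0
255 - 255 = 0
255 - 192 = 63
Wildcard: 0.0.0.63


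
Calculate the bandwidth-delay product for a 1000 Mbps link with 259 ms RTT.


BDP = bandwidth * RTT
= 1000 Mbps * 259 ms
= 1000 * 1e6 * 259 / 1000 bits
= 259000000 bits
= 32375000 bytes
= 31616.2109 KB
BDP = 259000000 bits (32375000 bytes)


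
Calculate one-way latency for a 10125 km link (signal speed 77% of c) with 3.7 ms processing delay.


Speed = 0.77 * 3e5 km/s = 231000 km/s
Propagation delay = 10125 / 231000 = 0.0438 s = 43.8312 ms
Processing delay = 3.7 ms
Total one-way latency = 47.5312 ms


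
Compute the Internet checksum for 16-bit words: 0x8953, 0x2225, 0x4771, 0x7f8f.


Sum all words (with carry folding):
+ 0x8953 = 0x8953
+ 0x2225 = 0xab78
+ 0x4771 = 0xf2e9
+ 0x7f8f = 0x7279
One's complement: ~0x7279
Checksum = 0x8d86


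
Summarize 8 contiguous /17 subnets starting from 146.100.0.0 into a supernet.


Original prefix: /17
Number of subnets: 8 = 2^3
New prefix = 17 - 3 = 14
Supernet: 146.100.0.0/14


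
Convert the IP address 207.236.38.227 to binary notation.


207 = 11001111
236 = 11101100
38 = 00100110
227 = 11100011
Binary: 11001111.11101100.00100110.11100011


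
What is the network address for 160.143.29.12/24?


IP:   10100000.10001111.00011101.00001100
Mask: 11111111.11111111.11111111.00000000
AND operation:
Net:  10100000.10001111.00011101.00000000
Network: 160.143.29.0/24


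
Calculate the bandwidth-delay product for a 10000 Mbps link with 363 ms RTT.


BDP = bandwidth * RTT
= 10000 Mbps * 363 ms
= 10000 * 1e6 * 363 / 1000 bits
= 3630000000 bits
= 453750000 bytes
= 443115.2344 KB
BDP = 3630000000 bits (453750000 bytes)


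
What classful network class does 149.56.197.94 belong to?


First octet: 149
Binary: 10010101
10xxxxxx -> Class B (128-191)
Class B, default mask 255.255.0.0 (/16)


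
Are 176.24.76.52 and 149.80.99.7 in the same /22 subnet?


Mask: 255.255.252.0
176.24.76.52 AND mask = 176.24.76.0
149.80.99.7 AND mask = 149.80.96.0
No, different subnets (176.24.76.0 vs 149.80.96.0)


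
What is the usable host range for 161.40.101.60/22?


Network: 161.40.100.0
Broadcast: 161.40.103.255
First usable = network + 1
Last usable = broadcast - 1
Range: 161.40.100.1 to 161.40.103.254


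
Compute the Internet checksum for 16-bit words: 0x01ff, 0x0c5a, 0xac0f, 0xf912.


Sum all words (with carry folding):
+ 0x01ff = 0x01ff
+ 0x0c5a = 0x0e59
+ 0xac0f = 0xba68
+ 0xf912 = 0xb37b
One's complement: ~0xb37b
Checksum = 0x4c84


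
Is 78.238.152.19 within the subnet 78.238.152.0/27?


Subnet network: 78.238.152.0
Test IP AND mask: 78.238.152.0
Yes, 78.238.152.19 is in 78.238.152.0/27


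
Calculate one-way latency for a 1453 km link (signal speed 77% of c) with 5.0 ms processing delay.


Speed = 0.77 * 3e5 km/s = 231000 km/s
Propagation delay = 1453 / 231000 = 0.0063 s = 6.29 ms
Processing delay = 5.0 ms
Total one-way latency = 11.29 ms


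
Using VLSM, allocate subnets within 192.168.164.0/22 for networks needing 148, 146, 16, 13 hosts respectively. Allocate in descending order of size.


148 hosts -> /24 (254 usable): 192.168.164.0/24
146 hosts -> /24 (254 usable): 192.168.165.0/24
16 hosts -> /27 (30 usable): 192.168.166.0/27
13 hosts -> /28 (14 usable): 192.168.166.32/28
Allocation: 192.168.164.0/24 (148 hosts, 254 usable); 192.168.165.0/24 (146 hosts, 254 usable); 192.168.166.0/27 (16 hosts, 30 usable); 192.168.166.32/28 (13 hosts, 14 usable)


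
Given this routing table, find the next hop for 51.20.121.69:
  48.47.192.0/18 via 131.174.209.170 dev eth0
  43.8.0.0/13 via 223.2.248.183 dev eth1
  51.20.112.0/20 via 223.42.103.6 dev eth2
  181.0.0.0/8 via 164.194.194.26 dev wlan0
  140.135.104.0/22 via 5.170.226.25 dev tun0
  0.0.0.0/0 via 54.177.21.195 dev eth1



Longest prefix match for 51.20.121.69:
  /18 48.47.192.0: no
  /13 43.8.0.0: no
  /20 51.20.112.0: MATCH
  /8 181.0.0.0: no
  /22 140.135.104.0: no
  /0 0.0.0.0: MATCH
Selected: next-hop 223.42.103.6 via eth2 (matched /20)


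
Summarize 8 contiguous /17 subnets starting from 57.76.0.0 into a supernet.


Original prefix: /17
Number of subnets: 8 = 2^3
New prefix = 17 - 3 = 14
Supernet: 57.76.0.0/14


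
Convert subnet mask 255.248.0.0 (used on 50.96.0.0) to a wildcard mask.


Subnet mask: 255.248.0.0
Wildcard = 255.255.255.255 - subnet mask
255 - 255 = 0
255 - 248 = 7
255 - 0 = 255
255 - 0 = 255
Wildcard: 0.7.255.255


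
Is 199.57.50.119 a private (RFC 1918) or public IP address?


RFC 1918 private ranges:
  10.0.0.0/8 (10.0.0.0 - 10.255.255.255)
  172.16.0.0/12 (172.16.0.0 - 172.31.255.255)
  192.168.0.0/16 (192.168.0.0 - 192.168.255.255)
Public (not in any RFC 1918 range)


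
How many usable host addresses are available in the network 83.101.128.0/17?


Host bits = 32 - 17 = 15
Total addresses = 2^15 = 32768
Usable = total - 2 (network and broadcast)
Usable hosts: 32766


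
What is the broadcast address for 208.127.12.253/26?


Network: 208.127.12.192/26
Host bits = 6
Set all host bits to 1:
Broadcast: 208.127.12.255


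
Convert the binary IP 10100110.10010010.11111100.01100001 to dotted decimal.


10100110 = 166
10010010 = 146
11111100 = 252
01100001 = 97
IP: 166.146.252.97


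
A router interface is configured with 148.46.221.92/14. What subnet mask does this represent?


/14 means 14 network bits, 18 host bits
Binary: 11111111111111000000000000000000
Mask: 255.252.0.0


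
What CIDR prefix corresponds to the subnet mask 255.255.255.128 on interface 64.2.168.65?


Binary: 11111111.11111111.11111111.10000000
Count leading 1s
Prefix: /25


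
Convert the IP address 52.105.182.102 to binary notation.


52 = 00110100
105 = 01101001
182 = 10110110
102 = 01100110
Binary: 00110100.01101001.10110110.01100110


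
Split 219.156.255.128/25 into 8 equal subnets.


New prefix = 25 + 3 = 28
Each subnet has 16 addresses
  219.156.255.128/28
  219.156.255.144/28
  219.156.255.160/28
  219.156.255.176/28
  219.156.255.192/28
  219.156.255.208/28
  219.156.255.224/28
  219.156.255.240/28
Subnets: 219.156.255.128/28, 219.156.255.144/28, 219.156.255.160/28, 219.156.255.176/28, 219.156.255.192/28, 219.156.255.208/28, 219.156.255.224/28, 219.156.255.240/28


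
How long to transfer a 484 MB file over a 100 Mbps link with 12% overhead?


Effective throughput = 100 * (1 - 12/100) = 88 Mbps
File size in Mb = 484 * 8 = 3872 Mb
Time = 3872 / 88
Time = 44 seconds


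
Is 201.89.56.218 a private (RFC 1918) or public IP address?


RFC 1918 private ranges:
  10.0.0.0/8 (10.0.0.0 - 10.255.255.255)
  172.16.0.0/12 (172.16.0.0 - 172.31.255.255)
  192.168.0.0/16 (192.168.0.0 - 192.168.255.255)
Public (not in any RFC 1918 range)


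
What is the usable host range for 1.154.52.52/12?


Network: 1.144.0.0
Broadcast: 1.159.255.255
First usable = network + 1
Last usable = broadcast - 1
Range: 1.144.0.1 to 1.159.255.254


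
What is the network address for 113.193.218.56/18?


IP:   01110001.11000001.11011010.00111000
Mask: 11111111.11111111.11000000.00000000
AND operation:
Net:  01110001.11000001.11000000.00000000
Network: 113.193.192.0/18


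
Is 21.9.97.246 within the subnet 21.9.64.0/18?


Subnet network: 21.9.64.0
Test IP AND mask: 21.9.64.0
Yes, 21.9.97.246 is in 21.9.64.0/18


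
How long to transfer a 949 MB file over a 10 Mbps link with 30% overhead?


Effective throughput = 10 * (1 - 30/100) = 7 Mbps
File size in Mb = 949 * 8 = 7592 Mb
Time = 7592 / 7
Time = 1084.5714 seconds


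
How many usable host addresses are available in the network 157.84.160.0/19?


Host bits = 32 - 19 = 13
Total addresses = 2^13 = 8192
Usable = total - 2 (network and broadcast)
Usable hosts: 8190


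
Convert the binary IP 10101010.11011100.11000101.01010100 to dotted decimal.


10101010 = 170
11011100 = 220
11000101 = 197
01010100 = 84
IP: 170.220.197.84


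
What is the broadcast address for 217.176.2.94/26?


Network: 217.176.2.64/26
Host bits = 6
Set all host bits to 1:
Broadcast: 217.176.2.127


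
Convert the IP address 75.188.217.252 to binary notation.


75 = 01001011
188 = 10111100
217 = 11011001
252 = 11111100
Binary: 01001011.10111100.11011001.11111100


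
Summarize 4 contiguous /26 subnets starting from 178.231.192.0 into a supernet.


Original prefix: /26
Number of subnets: 4 = 2^2
New prefix = 26 - 2 = 24
Supernet: 178.231.192.0/24


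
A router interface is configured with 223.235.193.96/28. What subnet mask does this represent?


/28 means 28 network bits, 4 host bits
Binary: 11111111111111111111111111110000
Mask: 255.255.255.240


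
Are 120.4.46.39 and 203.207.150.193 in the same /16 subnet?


Mask: 255.255.0.0
120.4.46.39 AND mask = 120.4.0.0
203.207.150.193 AND mask = 203.207.0.0
No, different subnets (120.4.0.0 vs 203.207.0.0)


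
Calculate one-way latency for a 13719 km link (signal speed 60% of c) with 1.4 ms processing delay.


Speed = 0.6 * 3e5 km/s = 180000 km/s
Propagation delay = 13719 / 180000 = 0.0762 s = 76.2167 ms
Processing delay = 1.4 ms
Total one-way latency = 77.6167 ms


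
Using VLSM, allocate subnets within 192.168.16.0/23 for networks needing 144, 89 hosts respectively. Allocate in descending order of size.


144 hosts -> /24 (254 usable): 192.168.16.0/24
89 hosts -> /25 (126 usable): 192.168.17.0/25
Allocation: 192.168.16.0/24 (144 hosts, 254 usable); 192.168.17.0/25 (89 hosts, 126 usable)


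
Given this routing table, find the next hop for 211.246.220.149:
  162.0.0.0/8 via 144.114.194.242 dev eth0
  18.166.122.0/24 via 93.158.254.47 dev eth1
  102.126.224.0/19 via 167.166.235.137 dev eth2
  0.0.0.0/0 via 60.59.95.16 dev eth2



Longest prefix match for 211.246.220.149:
  /8 162.0.0.0: no
  /24 18.166.122.0: no
  /19 102.126.224.0: no
  /0 0.0.0.0: MATCH
Selected: next-hop 60.59.95.16 via eth2 (matched /0)


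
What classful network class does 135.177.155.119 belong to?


First octet: 135
Binary: 10000111
10xxxxxx -> Class B (128-191)
Class B, default mask 255.255.0.0 (/16)


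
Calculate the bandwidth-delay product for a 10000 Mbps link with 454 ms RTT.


BDP = bandwidth * RTT
= 10000 Mbps * 454 ms
= 10000 * 1e6 * 454 / 1000 bits
= 4540000000 bits
= 567500000 bytes
= 554199.2188 KB
BDP = 4540000000 bits (567500000 bytes)


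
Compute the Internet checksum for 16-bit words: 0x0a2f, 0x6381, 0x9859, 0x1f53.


Sum all words (with carry folding):
+ 0x0a2f = 0x0a2f
+ 0x6381 = 0x6db0
+ 0x9859 = 0x060a
+ 0x1f53 = 0x255d
One's complement: ~0x255d
Checksum = 0xdaa2


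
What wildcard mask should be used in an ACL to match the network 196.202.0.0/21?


Subnet mask: 255.255.248.0
Wildcard = 255.255.255.255 - subnet mask
255 - 255 = 0
255 - 255 = 0
255 - 248 = 7
255 - 0 = 255
Wildcard: 0.0.7.255


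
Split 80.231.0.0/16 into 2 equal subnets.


New prefix = 16 + 1 = 17
Each subnet has 32768 addresses
  80.231.0.0/17
  80.231.128.0/17
Subnets: 80.231.0.0/17, 80.231.128.0/17


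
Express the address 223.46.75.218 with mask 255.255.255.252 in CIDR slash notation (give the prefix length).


Binary: 11111111.11111111.11111111.11111100
Count leading 1s
Prefix: /30


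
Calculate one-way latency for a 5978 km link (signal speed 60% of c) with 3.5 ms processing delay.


Speed = 0.6 * 3e5 km/s = 180000 km/s
Propagation delay = 5978 / 180000 = 0.0332 s = 33.2111 ms
Processing delay = 3.5 ms
Total one-way latency = 36.7111 ms


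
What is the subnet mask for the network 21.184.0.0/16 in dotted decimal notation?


/16 means 16 network bits, 16 host bits
Binary: 11111111111111110000000000000000
Mask: 255.255.0.0


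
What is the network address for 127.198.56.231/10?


IP:   01111111.11000110.00111000.11100111
Mask: 11111111.11000000.00000000.00000000
AND operation:
Net:  01111111.11000000.00000000.00000000
Network: 127.192.0.0/10


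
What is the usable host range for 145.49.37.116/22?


Network: 145.49.36.0
Broadcast: 145.49.39.255
First usable = network + 1
Last usable = broadcast - 1
Range: 145.49.36.1 to 145.49.39.254


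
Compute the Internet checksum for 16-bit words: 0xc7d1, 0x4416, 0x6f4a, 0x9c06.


Sum all words (with carry folding):
+ 0xc7d1 = 0xc7d1
+ 0x4416 = 0x0be8
+ 0x6f4a = 0x7b32
+ 0x9c06 = 0x1739
One's complement: ~0x1739
Checksum = 0xe8c6


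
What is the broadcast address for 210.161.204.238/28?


Network: 210.161.204.224/28
Host bits = 4
Set all host bits to 1:
Broadcast: 210.161.204.239


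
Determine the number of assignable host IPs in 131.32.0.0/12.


Host bits = 32 - 12 = 20
Total addresses = 2^20 = 1048576
Usable = total - 2 (network and broadcast)
Usable hosts: 1048574


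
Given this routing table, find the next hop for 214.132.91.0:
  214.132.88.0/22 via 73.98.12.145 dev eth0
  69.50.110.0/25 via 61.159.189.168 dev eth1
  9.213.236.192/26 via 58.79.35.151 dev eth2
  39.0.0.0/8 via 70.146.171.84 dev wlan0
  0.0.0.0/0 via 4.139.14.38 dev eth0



Longest prefix match for 214.132.91.0:
  /22 214.132.88.0: MATCH
  /25 69.50.110.0: no
  /26 9.213.236.192: no
  /8 39.0.0.0: no
  /0 0.0.0.0: MATCH
Selected: next-hop 73.98.12.145 via eth0 (matched /22)


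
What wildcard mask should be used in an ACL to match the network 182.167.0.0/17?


Subnet mask: 255.255.128.0
Wildcard = 255.255.255.255 - subnet mask
255 - 255 = 0
255 - 255 = 0
255 - 128 = 127
255 - 0 = 255
Wildcard: 0.0.127.255


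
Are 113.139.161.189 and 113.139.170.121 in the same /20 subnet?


Mask: 255.255.240.0
113.139.161.189 AND mask = 113.139.160.0
113.139.170.121 AND mask = 113.139.160.0
Yes, same subnet (113.139.160.0)


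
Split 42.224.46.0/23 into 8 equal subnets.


New prefix = 23 + 3 = 26
Each subnet has 64 addresses
  42.224.46.0/26
  42.224.46.64/26
  42.224.46.128/26
  42.224.46.192/26
  42.224.47.0/26
  42.224.47.64/26
  42.224.47.128/26
  42.224.47.192/26
Subnets: 42.224.46.0/26, 42.224.46.64/26, 42.224.46.128/26, 42.224.46.192/26, 42.224.47.0/26, 42.224.47.64/26, 42.224.47.128/26, 42.224.47.192/26


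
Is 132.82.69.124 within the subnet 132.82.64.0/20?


Subnet network: 132.82.64.0
Test IP AND mask: 132.82.64.0
Yes, 132.82.69.124 is in 132.82.64.0/20


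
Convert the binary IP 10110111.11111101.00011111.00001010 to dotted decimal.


10110111 = 183
11111101 = 253
00011111 = 31
00001010 = 10
IP: 183.253.31.10


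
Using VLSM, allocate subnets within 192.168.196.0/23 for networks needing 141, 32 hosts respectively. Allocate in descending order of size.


141 hosts -> /24 (254 usable): 192.168.196.0/24
32 hosts -> /26 (62 usable): 192.168.197.0/26
Allocation: 192.168.196.0/24 (141 hosts, 254 usable); 192.168.197.0/26 (32 hosts, 62 usable)


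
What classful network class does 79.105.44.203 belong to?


First octet: 79
Binary: 01001111
0xxxxxxx -> Class A (1-126)
Class A, default mask 255.0.0.0 (/8)


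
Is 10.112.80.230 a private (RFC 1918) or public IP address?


RFC 1918 private ranges:
  10.0.0.0/8 (10.0.0.0 - 10.255.255.255)
  172.16.0.0/12 (172.16.0.0 - 172.31.255.255)
  192.168.0.0/16 (192.168.0.0 - 192.168.255.255)
Private (in 10.0.0.0/8)


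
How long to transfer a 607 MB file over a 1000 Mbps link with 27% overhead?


Effective throughput = 1000 * (1 - 27/100) = 730 Mbps
File size in Mb = 607 * 8 = 4856 Mb
Time = 4856 / 730
Time = 6.6521 seconds


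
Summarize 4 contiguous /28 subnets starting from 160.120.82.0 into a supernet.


Original prefix: /28
Number of subnets: 4 = 2^2
New prefix = 28 - 2 = 26
Supernet: 160.120.82.0/26


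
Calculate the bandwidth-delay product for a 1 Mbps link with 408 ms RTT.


BDP = bandwidth * RTT
= 1 Mbps * 408 ms
= 1 * 1e6 * 408 / 1000 bits
= 408000 bits
= 51000 bytes
= 49.8047 KB
BDP = 408000 bits (51000 bytes)


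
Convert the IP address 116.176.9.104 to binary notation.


116 = 01110100
176 = 10110000
9 = 00001001
104 = 01101000
Binary: 01110100.10110000.00001001.01101000


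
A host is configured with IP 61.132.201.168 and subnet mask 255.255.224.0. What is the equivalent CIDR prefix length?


Binary: 11111111.11111111.11100000.00000000
Count leading 1s
Prefix: /19


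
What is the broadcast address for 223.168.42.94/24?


Network: 223.168.42.0/24
Host bits = 8
Set all host bits to 1:
Broadcast: 223.168.42.255


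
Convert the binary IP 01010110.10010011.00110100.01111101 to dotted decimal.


01010110 = 86
10010011 = 147
00110100 = 52
01111101 = 125
IP: 86.147.52.125


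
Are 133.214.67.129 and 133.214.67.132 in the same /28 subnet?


Mask: 255.255.255.240
133.214.67.129 AND mask = 133.214.67.128
133.214.67.132 AND mask = 133.214.67.128
Yes, same subnet (133.214.67.128)


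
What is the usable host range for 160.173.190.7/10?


Network: 160.128.0.0
Broadcast: 160.191.255.255
First usable = network + 1
Last usable = broadcast - 1
Range: 160.128.0.1 to 160.191.255.254


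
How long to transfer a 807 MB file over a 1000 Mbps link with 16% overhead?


Effective throughput = 1000 * (1 - 16/100) = 840 Mbps
File size in Mb = 807 * 8 = 6456 Mb
Time = 6456 / 840
Time = 7.6857 seconds


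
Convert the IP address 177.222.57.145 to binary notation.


177 = 10110001
222 = 11011110
57 = 00111001
145 = 10010001
Binary: 10110001.11011110.00111001.10010001


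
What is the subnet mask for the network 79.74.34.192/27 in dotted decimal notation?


/27 means 27 network bits, 5 host bits
Binary: 11111111111111111111111111100000
Mask: 255.255.255.224


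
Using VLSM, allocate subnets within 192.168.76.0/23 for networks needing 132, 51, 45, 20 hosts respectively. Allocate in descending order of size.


132 hosts -> /24 (254 usable): 192.168.76.0/24
51 hosts -> /26 (62 usable): 192.168.77.0/26
45 hosts -> /26 (62 usable): 192.168.77.64/26
20 hosts -> /27 (30 usable): 192.168.77.128/27
Allocation: 192.168.76.0/24 (132 hosts, 254 usable); 192.168.77.0/26 (51 hosts, 62 usable); 192.168.77.64/26 (45 hosts, 62 usable); 192.168.77.128/27 (20 hosts, 30 usable)
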